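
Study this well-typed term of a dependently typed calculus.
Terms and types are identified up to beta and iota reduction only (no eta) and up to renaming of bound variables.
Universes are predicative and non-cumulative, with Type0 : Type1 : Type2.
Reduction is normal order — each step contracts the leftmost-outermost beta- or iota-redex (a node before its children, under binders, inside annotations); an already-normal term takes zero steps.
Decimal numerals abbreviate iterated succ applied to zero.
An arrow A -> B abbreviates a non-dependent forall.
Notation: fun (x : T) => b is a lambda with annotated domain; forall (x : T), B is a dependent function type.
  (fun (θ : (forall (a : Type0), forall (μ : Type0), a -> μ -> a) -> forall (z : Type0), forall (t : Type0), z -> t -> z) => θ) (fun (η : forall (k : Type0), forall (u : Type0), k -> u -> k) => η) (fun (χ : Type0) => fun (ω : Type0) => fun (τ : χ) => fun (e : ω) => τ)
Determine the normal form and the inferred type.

reduced normal form:
  fun (θ : Type0) => fun (a : Type0) => fun (μ : θ) => fun (z : a) => μ
inferred type:
  forall (θ : Type0), forall (a : Type0), θ -> a -> θ


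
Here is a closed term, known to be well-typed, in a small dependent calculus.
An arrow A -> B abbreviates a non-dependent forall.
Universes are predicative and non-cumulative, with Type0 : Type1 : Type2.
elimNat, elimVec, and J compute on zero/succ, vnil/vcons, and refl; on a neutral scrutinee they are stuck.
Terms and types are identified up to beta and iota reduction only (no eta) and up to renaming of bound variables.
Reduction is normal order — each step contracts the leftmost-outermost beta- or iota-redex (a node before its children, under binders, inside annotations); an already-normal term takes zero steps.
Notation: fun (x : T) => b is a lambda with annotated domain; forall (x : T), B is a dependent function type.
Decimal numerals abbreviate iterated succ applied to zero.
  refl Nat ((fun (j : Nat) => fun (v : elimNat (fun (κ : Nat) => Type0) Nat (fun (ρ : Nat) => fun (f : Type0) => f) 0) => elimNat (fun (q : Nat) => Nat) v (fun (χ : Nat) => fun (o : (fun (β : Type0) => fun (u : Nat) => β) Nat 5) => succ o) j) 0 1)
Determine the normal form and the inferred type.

normal form:
  refl Nat 1
the term's type:
  Eq Nat 1 1


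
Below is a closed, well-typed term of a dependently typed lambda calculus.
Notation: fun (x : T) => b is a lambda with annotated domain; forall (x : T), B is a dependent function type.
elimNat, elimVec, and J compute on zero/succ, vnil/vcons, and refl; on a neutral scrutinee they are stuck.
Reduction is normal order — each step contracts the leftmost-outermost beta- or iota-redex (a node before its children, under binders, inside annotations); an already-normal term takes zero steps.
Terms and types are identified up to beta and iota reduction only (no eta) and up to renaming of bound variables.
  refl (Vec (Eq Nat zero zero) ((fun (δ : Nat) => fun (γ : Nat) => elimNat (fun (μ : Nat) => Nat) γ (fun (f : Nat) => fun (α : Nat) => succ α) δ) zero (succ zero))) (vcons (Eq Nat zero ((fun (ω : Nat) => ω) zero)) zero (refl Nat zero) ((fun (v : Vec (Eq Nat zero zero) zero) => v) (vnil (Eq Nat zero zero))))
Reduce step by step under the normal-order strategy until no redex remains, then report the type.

reduction (normal order):
  refl (Vec (Eq Nat zero zero) ((fun (δ : Nat) => fun (γ : Nat) => elimNat (fun (μ : Nat) => Nat) γ (fun (f : Nat) => fun (α : Nat) => succ α) δ) zero (succ zero))) (vcons (Eq Nat zero ((fun (ω : Nat) => ω) zero)) zero (refl Nat zero) ((fun (v : Vec (Eq Nat zero zero) zero) => v) (vnil (Eq Nat zero zero))))
  ~> refl (Vec (Eq Nat zero zero) ((fun (δ : Nat) => elimNat (fun (γ : Nat) => Nat) δ (fun (μ : Nat) => fun (f : Nat) => succ f) zero) (succ zero))) (vcons (Eq Nat zero ((fun (α : Nat) => α) zero)) zero (refl Nat zero) ((fun (ω : Vec (Eq Nat zero zero) zero) => ω) (vnil (Eq Nat zero zero))))
  ~> refl (Vec (Eq Nat zero zero) (elimNat (fun (δ : Nat) => Nat) (succ zero) (fun (γ : Nat) => fun (μ : Nat) => succ μ) zero)) (vcons (Eq Nat zero ((fun (f : Nat) => f) zero)) zero (refl Nat zero) ((fun (α : Vec (Eq Nat zero zero) zero) => α) (vnil (Eq Nat zero zero))))
  ~> refl (Vec (Eq Nat zero zero) (succ zero)) (vcons (Eq Nat zero ((fun (δ : Nat) => δ) zero)) zero (refl Nat zero) ((fun (γ : Vec (Eq Nat zero zero) zero) => γ) (vnil (Eq Nat zero zero))))
  ~> refl (Vec (Eq Nat zero zero) (succ zero)) (vcons (Eq Nat zero zero) zero (refl Nat zero) ((fun (δ : Vec (Eq Nat zero zero) zero) => δ) (vnil (Eq Nat zero zero))))
  ~> refl (Vec (Eq Nat zero zero) (succ zero)) (vcons (Eq Nat zero zero) zero (refl Nat zero) (vnil (Eq Nat zero zero)))
type:
  Eq (Vec (Eq Nat zero zero) (succ zero)) (vcons (Eq Nat zero zero) zero (refl Nat zero) (vnil (Eq Nat zero zero))) (vcons (Eq Nat zero zero) zero (refl Nat zero) (vnil (Eq Nat zero zero)))


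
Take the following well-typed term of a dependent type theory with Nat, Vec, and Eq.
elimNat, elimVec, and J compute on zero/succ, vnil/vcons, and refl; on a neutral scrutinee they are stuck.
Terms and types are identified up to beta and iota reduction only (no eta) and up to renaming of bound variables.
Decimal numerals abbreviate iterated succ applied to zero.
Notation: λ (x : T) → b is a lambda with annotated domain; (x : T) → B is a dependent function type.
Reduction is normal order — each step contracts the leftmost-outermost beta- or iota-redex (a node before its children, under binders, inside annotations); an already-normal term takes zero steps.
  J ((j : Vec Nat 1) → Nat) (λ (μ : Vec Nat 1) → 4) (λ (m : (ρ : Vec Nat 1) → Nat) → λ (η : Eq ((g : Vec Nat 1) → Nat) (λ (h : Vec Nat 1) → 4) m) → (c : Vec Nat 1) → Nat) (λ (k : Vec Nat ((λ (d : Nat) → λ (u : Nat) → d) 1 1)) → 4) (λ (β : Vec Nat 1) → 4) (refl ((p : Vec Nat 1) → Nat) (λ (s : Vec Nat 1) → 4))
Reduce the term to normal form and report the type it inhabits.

normal form:
  λ (j : Vec Nat 1) → 4
type:
  (j : Vec Nat 1) → Nat
observation: 3 normal-order steps separate the term from its normal form.


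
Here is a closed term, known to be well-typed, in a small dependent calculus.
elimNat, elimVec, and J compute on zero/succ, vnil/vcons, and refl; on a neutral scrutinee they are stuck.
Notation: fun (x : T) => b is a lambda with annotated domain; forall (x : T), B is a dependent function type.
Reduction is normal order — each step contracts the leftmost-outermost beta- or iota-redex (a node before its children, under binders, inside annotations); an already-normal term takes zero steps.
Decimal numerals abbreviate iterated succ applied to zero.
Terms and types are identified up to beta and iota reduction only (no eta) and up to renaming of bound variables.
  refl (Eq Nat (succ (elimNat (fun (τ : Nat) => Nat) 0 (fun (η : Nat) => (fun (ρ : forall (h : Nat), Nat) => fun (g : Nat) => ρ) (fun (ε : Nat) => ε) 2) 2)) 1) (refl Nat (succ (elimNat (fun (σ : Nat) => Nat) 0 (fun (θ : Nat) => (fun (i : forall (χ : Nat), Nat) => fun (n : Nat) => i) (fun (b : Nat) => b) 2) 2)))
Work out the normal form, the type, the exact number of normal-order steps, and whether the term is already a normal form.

reduced normal form:
  refl (Eq Nat 1 1) (refl Nat 1)
type:
  Eq (Eq Nat 1 1) (refl Nat 1) (refl Nat 1)
steps to reach normal form (normal order): 22
started in normal form: no
first contracted redex: an elimNat iota-redex


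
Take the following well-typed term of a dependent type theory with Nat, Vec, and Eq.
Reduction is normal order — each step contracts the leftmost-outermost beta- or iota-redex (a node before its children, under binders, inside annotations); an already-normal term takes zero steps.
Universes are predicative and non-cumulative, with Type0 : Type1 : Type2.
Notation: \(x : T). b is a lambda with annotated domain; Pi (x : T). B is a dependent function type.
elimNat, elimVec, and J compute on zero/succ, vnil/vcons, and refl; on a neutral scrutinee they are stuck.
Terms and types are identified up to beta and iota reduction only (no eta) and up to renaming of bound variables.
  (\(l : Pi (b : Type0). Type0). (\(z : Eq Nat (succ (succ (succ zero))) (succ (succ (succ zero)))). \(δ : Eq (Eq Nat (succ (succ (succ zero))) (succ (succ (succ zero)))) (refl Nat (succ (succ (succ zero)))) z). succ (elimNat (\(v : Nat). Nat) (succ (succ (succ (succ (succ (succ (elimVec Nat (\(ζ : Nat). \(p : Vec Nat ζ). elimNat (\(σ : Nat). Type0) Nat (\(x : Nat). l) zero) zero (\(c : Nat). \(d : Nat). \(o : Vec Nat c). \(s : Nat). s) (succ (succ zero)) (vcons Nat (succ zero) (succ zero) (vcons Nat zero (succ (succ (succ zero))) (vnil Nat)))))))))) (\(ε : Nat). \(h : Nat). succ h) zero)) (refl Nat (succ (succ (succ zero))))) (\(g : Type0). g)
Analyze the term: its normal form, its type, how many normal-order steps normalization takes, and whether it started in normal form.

reduced normal form:
  \(l : Eq (Eq Nat (succ (succ (succ zero))) (succ (succ (succ zero)))) (refl Nat (succ (succ (succ zero)))) (refl Nat (succ (succ (succ zero))))). succ (succ (succ (succ (succ (succ (succ zero))))))
inferred type:
  Pi (l : Eq (Eq Nat (succ (succ (succ zero))) (succ (succ (succ zero)))) (refl Nat (succ (succ (succ zero)))) (refl Nat (succ (succ (succ zero))))). Nat
steps to reach normal form (normal order): 14
started in normal form: no
first contracted redex: a beta-redex


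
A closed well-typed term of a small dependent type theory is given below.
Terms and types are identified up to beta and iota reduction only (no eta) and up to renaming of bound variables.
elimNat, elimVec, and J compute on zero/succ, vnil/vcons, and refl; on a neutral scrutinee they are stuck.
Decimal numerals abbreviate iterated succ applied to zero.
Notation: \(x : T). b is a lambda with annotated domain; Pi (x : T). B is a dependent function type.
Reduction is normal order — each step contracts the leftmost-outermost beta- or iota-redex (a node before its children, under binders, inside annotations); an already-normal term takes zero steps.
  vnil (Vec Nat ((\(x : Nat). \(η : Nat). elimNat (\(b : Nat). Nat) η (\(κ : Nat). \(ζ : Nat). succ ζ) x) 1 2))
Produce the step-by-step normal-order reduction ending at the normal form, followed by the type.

reduction (normal order):
  vnil (Vec Nat ((\(x : Nat). \(η : Nat). elimNat (\(b : Nat). Nat) η (\(κ : Nat). \(ζ : Nat). succ ζ) x) 1 2))
  ~> vnil (Vec Nat ((\(x : Nat). elimNat (\(η : Nat). Nat) x (\(b : Nat). \(κ : Nat). succ κ) 1) 2))
  ~> vnil (Vec Nat (elimNat (\(x : Nat). Nat) 2 (\(η : Nat). \(b : Nat). succ b) 1))
  ~> vnil (Vec Nat ((\(x : Nat). \(η : Nat). succ η) 0 (elimNat (\(b : Nat). Nat) 2 (\(κ : Nat). \(ζ : Nat). succ ζ) 0)))
  ~> vnil (Vec Nat ((\(x : Nat). succ x) (elimNat (\(η : Nat). Nat) 2 (\(b : Nat). \(κ : Nat). succ κ) 0)))
  ~> vnil (Vec Nat (succ (elimNat (\(x : Nat). Nat) 2 (\(η : Nat). \(b : Nat). succ b) 0)))
  ~> vnil (Vec Nat 3)
the term's type:
  Vec (Vec Nat 3) 0


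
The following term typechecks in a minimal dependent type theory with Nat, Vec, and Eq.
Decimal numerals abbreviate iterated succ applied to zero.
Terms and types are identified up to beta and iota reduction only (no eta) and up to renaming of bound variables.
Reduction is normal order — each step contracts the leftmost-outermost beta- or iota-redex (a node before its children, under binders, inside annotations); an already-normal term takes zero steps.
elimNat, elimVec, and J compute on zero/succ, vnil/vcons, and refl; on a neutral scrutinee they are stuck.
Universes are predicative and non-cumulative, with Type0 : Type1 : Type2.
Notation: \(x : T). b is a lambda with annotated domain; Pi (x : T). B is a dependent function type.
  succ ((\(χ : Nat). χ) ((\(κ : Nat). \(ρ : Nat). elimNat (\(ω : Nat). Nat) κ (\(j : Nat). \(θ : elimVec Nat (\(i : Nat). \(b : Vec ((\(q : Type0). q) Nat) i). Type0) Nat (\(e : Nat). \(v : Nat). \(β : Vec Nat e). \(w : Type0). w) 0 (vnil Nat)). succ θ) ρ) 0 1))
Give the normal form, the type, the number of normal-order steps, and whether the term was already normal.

normal form:
  2
the term's type:
  Nat
reduction steps (normal order): 7
already normal: no
first contracted redex: a beta-redex


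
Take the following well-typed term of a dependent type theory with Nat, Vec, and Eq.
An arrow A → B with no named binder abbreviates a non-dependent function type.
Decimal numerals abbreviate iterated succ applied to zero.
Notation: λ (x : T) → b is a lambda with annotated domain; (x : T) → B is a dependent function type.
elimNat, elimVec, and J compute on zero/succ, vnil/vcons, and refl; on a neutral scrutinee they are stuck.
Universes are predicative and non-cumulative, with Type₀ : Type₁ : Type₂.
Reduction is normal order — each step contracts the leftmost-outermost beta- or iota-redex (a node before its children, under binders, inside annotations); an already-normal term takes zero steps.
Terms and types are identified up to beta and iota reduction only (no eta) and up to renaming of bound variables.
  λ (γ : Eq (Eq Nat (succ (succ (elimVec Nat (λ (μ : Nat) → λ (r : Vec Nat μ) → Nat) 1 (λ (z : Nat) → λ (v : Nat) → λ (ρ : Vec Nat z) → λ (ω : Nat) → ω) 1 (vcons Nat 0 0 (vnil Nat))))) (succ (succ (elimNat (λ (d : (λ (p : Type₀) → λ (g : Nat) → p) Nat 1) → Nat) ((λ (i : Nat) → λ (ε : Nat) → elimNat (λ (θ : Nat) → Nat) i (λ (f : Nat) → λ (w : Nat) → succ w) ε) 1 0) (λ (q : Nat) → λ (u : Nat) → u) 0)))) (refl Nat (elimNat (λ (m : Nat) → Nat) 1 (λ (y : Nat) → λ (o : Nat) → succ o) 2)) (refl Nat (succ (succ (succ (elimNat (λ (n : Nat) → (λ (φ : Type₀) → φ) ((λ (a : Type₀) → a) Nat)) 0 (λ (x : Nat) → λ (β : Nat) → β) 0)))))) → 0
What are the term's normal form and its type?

normal form:
  λ (γ : Eq (Eq Nat 3 3) (refl Nat 3) (refl Nat 3)) → 0
inferred type:
  Eq (Eq Nat 3 3) (refl Nat 3) (refl Nat 3) → Nat
observation: the term reaches its normal form after 18 normal-order steps.


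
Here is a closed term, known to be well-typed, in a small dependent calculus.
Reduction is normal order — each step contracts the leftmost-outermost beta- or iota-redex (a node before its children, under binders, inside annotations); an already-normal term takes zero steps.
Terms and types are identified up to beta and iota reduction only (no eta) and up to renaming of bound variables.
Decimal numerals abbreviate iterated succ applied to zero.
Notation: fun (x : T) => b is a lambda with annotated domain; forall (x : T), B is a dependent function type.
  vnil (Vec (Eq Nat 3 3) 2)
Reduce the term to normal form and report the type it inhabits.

normal form:
  vnil (Vec (Eq Nat 3 3) 2)
inferred type:
  Vec (Vec (Eq Nat 3 3) 2) 0


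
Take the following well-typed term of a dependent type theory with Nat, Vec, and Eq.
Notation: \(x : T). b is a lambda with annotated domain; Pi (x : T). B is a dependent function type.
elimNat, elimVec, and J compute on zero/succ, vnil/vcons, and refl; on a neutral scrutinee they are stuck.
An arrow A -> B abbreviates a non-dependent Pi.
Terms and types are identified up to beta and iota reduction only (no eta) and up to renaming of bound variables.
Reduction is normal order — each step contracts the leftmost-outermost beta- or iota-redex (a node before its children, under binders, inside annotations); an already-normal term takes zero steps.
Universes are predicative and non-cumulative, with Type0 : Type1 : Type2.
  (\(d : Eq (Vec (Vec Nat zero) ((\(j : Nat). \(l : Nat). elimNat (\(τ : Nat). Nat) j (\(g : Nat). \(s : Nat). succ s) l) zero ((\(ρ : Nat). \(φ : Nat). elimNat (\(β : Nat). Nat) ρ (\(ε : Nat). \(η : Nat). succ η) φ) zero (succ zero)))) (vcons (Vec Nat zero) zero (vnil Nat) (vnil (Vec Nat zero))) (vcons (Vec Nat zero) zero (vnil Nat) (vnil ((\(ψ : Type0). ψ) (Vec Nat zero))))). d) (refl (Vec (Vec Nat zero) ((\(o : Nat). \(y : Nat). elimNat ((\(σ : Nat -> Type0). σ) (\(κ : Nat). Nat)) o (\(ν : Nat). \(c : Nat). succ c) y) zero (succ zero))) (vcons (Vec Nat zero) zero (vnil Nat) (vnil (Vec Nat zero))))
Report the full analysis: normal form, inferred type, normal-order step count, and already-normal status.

resulting normal form:
  refl (Vec (Vec Nat zero) (succ zero)) (vcons (Vec Nat zero) zero (vnil Nat) (vnil (Vec Nat zero)))
type:
  Eq (Vec (Vec Nat zero) (succ zero)) (vcons (Vec Nat zero) zero (vnil Nat) (vnil (Vec Nat zero))) (vcons (Vec Nat zero) zero (vnil Nat) (vnil (Vec Nat zero)))
normal-order step count: 7
started in normal form: no
first contracted redex: a beta-redex


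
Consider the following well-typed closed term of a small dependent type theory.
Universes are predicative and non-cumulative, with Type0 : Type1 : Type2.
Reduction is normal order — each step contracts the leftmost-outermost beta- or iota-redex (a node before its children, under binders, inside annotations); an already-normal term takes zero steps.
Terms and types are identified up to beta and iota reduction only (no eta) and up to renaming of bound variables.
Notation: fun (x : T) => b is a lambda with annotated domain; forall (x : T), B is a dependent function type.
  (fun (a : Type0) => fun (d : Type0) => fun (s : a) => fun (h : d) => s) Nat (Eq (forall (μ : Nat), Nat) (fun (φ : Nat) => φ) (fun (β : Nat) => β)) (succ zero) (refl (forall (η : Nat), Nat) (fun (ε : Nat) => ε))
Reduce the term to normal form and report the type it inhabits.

resulting normal form:
  succ zero
inferred type:
  Nat


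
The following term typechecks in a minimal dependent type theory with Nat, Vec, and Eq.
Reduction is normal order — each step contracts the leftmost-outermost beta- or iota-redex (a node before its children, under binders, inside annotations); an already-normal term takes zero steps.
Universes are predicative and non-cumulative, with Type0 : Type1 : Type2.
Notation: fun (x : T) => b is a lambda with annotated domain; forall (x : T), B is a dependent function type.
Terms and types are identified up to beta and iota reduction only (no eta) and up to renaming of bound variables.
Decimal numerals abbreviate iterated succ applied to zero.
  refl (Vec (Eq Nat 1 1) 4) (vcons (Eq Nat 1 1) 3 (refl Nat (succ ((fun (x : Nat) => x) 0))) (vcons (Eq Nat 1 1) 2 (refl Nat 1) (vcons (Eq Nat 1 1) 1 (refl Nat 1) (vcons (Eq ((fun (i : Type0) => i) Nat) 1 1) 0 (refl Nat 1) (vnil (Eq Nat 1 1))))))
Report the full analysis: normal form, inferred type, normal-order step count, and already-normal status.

normal form:
  refl (Vec (Eq Nat 1 1) 4) (vcons (Eq Nat 1 1) 3 (refl Nat 1) (vcons (Eq Nat 1 1) 2 (refl Nat 1) (vcons (Eq Nat 1 1) 1 (refl Nat 1) (vcons (Eq Nat 1 1) 0 (refl Nat 1) (vnil (Eq Nat 1 1))))))
the term's type:
  Eq (Vec (Eq Nat 1 1) 4) (vcons (Eq Nat 1 1) 3 (refl Nat 1) (vcons (Eq Nat 1 1) 2 (refl Nat 1) (vcons (Eq Nat 1 1) 1 (refl Nat 1) (vcons (Eq Nat 1 1) 0 (refl Nat 1) (vnil (Eq Nat 1 1)))))) (vcons (Eq Nat 1 1) 3 (refl Nat 1) (vcons (Eq Nat 1 1) 2 (refl Nat 1) (vcons (Eq Nat 1 1) 1 (refl Nat 1) (vcons (Eq Nat 1 1) 0 (refl Nat 1) (vnil (Eq Nat 1 1))))))
reduction steps (normal order): 2
started in normal form: no
first contracted redex: a beta-redex


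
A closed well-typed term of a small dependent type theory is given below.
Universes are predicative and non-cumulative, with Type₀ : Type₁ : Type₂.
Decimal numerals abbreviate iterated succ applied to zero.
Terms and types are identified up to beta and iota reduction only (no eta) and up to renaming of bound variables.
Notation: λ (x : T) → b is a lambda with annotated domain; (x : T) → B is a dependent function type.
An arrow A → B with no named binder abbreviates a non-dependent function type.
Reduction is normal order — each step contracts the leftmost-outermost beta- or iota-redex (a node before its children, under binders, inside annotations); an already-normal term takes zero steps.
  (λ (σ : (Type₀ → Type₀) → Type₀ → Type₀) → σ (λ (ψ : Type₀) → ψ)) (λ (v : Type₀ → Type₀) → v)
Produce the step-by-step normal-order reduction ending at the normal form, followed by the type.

reduction (normal order):
  (λ (σ : (Type₀ → Type₀) → Type₀ → Type₀) → σ (λ (ψ : Type₀) → ψ)) (λ (v : Type₀ → Type₀) → v)
  ~> (λ (σ : Type₀ → Type₀) → σ) (λ (ψ : Type₀) → ψ)
  ~> λ (σ : Type₀) → σ
the term's type:
  Type₀ → Type₀


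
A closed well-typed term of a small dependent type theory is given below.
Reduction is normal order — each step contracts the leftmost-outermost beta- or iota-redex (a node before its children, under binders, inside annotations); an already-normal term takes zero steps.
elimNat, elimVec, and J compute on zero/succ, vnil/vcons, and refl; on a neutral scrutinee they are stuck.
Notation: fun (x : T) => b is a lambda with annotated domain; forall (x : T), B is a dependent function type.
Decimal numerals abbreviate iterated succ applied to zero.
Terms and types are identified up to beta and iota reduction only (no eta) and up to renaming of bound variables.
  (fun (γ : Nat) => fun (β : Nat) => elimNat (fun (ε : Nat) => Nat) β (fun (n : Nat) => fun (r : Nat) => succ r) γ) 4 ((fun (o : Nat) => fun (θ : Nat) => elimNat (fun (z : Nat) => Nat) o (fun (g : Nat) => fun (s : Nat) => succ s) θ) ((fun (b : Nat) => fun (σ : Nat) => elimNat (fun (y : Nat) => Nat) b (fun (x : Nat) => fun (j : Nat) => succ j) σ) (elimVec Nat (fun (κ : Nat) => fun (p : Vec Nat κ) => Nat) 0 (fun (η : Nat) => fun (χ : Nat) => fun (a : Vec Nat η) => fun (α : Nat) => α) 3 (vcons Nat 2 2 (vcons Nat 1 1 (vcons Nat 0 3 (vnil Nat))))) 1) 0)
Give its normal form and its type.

normal form:
  5
type:
  Nat


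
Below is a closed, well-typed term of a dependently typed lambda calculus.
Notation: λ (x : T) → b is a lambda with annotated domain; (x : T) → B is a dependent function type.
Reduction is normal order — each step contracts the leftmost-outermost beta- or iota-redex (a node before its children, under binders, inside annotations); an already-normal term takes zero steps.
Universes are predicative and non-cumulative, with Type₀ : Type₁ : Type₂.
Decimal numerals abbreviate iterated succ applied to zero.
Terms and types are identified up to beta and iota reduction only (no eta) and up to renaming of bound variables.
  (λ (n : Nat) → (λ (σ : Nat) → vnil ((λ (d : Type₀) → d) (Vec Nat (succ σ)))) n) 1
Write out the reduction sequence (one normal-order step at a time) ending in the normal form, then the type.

normal-order reduction:
  (λ (n : Nat) → (λ (σ : Nat) → vnil ((λ (d : Type₀) → d) (Vec Nat (succ σ)))) n) 1
  ~> (λ (n : Nat) → vnil ((λ (σ : Type₀) → σ) (Vec Nat (succ n)))) 1
  ~> vnil ((λ (n : Type₀) → n) (Vec Nat 2))
  ~> vnil (Vec Nat 2)
the term's type:
  Vec (Vec Nat 2) 0


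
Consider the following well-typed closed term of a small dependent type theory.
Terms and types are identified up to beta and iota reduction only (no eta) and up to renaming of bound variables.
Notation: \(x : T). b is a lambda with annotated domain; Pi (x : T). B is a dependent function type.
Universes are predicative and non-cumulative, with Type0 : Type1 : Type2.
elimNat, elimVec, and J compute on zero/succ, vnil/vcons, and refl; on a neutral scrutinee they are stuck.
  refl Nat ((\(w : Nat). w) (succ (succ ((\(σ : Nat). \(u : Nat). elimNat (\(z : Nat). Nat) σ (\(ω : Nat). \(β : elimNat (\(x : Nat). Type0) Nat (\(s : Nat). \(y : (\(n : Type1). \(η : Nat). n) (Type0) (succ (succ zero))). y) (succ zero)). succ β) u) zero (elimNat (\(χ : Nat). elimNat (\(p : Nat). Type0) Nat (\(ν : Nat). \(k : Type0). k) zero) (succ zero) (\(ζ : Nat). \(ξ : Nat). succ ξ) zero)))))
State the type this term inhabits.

type:
  Eq Nat (succ (succ (succ zero))) (succ (succ (succ zero)))


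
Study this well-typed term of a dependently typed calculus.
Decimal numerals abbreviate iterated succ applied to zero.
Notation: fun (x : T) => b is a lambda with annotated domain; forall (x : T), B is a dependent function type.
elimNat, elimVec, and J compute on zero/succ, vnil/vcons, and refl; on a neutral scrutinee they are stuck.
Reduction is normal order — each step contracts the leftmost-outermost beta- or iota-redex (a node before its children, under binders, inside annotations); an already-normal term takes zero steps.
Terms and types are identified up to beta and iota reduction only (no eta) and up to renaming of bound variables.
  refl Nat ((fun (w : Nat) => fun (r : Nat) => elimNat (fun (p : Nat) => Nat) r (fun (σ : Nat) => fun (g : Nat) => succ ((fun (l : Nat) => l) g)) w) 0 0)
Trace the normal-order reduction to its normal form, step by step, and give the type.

normal-order reduction sequence:
  refl Nat ((fun (w : Nat) => fun (r : Nat) => elimNat (fun (p : Nat) => Nat) r (fun (σ : Nat) => fun (g : Nat) => succ ((fun (l : Nat) => l) g)) w) 0 0)
  ~> refl Nat ((fun (w : Nat) => elimNat (fun (r : Nat) => Nat) w (fun (p : Nat) => fun (σ : Nat) => succ ((fun (g : Nat) => g) σ)) 0) 0)
  ~> refl Nat (elimNat (fun (w : Nat) => Nat) 0 (fun (r : Nat) => fun (p : Nat) => succ ((fun (σ : Nat) => σ) p)) 0)
  ~> refl Nat 0
type:
  Eq Nat 0 0


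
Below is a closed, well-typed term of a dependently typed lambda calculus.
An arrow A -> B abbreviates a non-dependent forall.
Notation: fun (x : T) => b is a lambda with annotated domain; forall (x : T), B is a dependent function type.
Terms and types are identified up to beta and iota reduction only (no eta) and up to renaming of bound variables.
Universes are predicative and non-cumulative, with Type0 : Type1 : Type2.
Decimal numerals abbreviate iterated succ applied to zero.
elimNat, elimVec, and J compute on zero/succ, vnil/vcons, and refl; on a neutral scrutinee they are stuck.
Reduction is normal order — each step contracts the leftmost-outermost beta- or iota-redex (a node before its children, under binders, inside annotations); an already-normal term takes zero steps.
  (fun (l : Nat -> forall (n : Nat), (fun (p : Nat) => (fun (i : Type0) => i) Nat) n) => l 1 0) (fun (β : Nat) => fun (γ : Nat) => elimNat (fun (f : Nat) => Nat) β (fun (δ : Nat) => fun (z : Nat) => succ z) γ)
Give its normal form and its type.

normal form:
  1
type:
  Nat
observation: the term reaches its normal form after 4 normal-order steps.


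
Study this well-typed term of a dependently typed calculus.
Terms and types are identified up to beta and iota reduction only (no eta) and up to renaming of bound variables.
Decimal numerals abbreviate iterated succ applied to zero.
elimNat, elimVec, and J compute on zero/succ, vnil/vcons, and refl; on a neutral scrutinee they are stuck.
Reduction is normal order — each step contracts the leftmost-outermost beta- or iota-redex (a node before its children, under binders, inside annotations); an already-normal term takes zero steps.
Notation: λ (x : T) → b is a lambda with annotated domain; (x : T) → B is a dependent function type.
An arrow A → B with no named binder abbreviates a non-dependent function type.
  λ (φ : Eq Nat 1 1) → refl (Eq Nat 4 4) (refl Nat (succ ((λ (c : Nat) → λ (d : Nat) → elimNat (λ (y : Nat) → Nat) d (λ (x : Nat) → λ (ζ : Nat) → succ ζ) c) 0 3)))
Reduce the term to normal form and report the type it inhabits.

reduced normal form:
  λ (φ : Eq Nat 1 1) → refl (Eq Nat 4 4) (refl Nat 4)
type:
  Eq Nat 1 1 → Eq (Eq Nat 4 4) (refl Nat 4) (refl Nat 4)


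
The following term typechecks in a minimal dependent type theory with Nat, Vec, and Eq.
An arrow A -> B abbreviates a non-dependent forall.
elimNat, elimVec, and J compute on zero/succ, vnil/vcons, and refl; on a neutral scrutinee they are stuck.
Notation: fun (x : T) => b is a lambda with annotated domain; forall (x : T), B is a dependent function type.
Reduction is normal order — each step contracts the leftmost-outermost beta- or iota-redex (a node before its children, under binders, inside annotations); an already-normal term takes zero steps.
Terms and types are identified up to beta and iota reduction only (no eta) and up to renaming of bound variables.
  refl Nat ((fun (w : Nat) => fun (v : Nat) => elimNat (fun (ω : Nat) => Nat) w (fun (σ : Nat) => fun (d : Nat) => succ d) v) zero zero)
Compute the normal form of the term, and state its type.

normal form:
  refl Nat zero
the term's type:
  Eq Nat zero zero
observation: reduction starts at a beta-redex, and 3 normal-order steps reach the normal form.


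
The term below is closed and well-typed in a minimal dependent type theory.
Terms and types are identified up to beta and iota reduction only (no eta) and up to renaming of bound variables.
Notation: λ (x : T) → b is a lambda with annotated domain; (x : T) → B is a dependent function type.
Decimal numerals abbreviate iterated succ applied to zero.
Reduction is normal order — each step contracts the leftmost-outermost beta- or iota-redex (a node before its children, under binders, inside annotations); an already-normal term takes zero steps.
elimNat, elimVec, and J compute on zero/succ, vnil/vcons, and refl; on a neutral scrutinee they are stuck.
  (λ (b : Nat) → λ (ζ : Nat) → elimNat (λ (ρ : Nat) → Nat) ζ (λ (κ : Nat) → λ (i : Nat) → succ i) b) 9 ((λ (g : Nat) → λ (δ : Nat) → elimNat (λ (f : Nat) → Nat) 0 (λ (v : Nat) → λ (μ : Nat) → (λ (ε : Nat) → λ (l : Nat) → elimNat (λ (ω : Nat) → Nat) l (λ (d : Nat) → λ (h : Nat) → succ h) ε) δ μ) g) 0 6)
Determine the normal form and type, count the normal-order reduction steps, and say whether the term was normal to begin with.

resulting normal form:
  9
inferred type:
  Nat
steps to reach normal form (normal order): 33
started in normal form: no
first redex: a beta-redex


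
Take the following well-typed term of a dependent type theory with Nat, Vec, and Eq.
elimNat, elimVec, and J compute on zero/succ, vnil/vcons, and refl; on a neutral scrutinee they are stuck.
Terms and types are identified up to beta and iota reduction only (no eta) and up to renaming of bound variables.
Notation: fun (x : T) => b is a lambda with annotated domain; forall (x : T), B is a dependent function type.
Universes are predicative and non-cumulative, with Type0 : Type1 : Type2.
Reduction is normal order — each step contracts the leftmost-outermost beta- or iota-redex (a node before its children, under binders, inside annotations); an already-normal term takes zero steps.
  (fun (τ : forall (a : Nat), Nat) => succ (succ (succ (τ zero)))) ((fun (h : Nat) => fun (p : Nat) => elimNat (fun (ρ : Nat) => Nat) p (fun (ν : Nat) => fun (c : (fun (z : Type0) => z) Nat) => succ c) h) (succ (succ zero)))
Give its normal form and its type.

reduced normal form:
  succ (succ (succ (succ (succ zero))))
inferred type:
  Nat


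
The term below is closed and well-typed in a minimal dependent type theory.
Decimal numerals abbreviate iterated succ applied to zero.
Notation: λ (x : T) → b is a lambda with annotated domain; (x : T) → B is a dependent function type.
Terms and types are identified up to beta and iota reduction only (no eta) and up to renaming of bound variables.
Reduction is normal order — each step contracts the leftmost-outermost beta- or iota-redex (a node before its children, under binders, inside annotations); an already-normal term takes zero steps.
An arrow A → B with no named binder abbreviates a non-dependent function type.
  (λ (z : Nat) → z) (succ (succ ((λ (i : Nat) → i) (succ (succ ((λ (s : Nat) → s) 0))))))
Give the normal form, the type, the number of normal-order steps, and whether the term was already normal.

resulting normal form:
  4
inferred type:
  Nat
normal-order step count: 3
already normal: no
first contracted redex: a beta-redex


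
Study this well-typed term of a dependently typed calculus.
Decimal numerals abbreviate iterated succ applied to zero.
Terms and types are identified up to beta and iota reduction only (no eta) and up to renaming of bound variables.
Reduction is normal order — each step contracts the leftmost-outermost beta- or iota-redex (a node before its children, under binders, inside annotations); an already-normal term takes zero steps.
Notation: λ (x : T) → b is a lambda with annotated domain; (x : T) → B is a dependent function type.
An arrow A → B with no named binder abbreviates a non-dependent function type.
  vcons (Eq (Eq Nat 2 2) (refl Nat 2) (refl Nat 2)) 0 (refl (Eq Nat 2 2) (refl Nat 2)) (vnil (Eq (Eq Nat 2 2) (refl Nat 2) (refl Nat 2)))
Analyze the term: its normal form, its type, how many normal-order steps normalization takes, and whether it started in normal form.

normal form:
  vcons (Eq (Eq Nat 2 2) (refl Nat 2) (refl Nat 2)) 0 (refl (Eq Nat 2 2) (refl Nat 2)) (vnil (Eq (Eq Nat 2 2) (refl Nat 2) (refl Nat 2)))
the term's type:
  Vec (Eq (Eq Nat 2 2) (refl Nat 2) (refl Nat 2)) 1
normal-order step count: 0
started in normal form: yes


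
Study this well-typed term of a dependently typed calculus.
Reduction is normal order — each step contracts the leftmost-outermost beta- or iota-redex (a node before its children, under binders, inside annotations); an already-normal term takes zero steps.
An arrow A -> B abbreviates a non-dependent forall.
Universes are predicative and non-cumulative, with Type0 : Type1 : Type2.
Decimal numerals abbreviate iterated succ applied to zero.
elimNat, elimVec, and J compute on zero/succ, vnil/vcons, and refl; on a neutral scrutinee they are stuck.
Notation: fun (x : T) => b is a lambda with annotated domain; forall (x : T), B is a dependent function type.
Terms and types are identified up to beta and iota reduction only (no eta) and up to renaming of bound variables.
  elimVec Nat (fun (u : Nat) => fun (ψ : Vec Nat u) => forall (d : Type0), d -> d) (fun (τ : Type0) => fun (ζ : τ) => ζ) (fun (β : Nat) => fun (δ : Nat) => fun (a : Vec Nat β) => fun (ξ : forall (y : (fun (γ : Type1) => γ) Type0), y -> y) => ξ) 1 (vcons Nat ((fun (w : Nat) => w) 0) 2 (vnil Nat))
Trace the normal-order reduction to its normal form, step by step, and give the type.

reduction (normal order):
  elimVec Nat (fun (u : Nat) => fun (ψ : Vec Nat u) => forall (d : Type0), d -> d) (fun (τ : Type0) => fun (ζ : τ) => ζ) (fun (β : Nat) => fun (δ : Nat) => fun (a : Vec Nat β) => fun (ξ : forall (y : (fun (γ : Type1) => γ) Type0), y -> y) => ξ) 1 (vcons Nat ((fun (w : Nat) => w) 0) 2 (vnil Nat))
  ~> (fun (u : Nat) => fun (ψ : Nat) => fun (d : Vec Nat u) => fun (τ : forall (ζ : (fun (β : Type1) => β) Type0), ζ -> ζ) => τ) ((fun (δ : Nat) => δ) 0) 2 (vnil Nat) (elimVec Nat (fun (a : Nat) => fun (ξ : Vec Nat a) => forall (y : Type0), y -> y) (fun (γ : Type0) => fun (w : γ) => w) (fun (ε : Nat) => fun (h : Nat) => fun (g : Vec Nat ε) => fun (x : forall (α : (fun (i : Type1) => i) Type0), α -> α) => x) ((fun (φ : Nat) => φ) 0) (vnil Nat))
  ~> (fun (u : Nat) => fun (ψ : Vec Nat ((fun (d : Nat) => d) 0)) => fun (τ : forall (ζ : (fun (β : Type1) => β) Type0), ζ -> ζ) => τ) 2 (vnil Nat) (elimVec Nat (fun (δ : Nat) => fun (a : Vec Nat δ) => forall (ξ : Type0), ξ -> ξ) (fun (y : Type0) => fun (γ : y) => γ) (fun (w : Nat) => fun (ε : Nat) => fun (h : Vec Nat w) => fun (g : forall (x : (fun (α : Type1) => α) Type0), x -> x) => g) ((fun (i : Nat) => i) 0) (vnil Nat))
  ~> (fun (u : Vec Nat ((fun (ψ : Nat) => ψ) 0)) => fun (d : forall (τ : (fun (ζ : Type1) => ζ) Type0), τ -> τ) => d) (vnil Nat) (elimVec Nat (fun (β : Nat) => fun (δ : Vec Nat β) => forall (a : Type0), a -> a) (fun (ξ : Type0) => fun (y : ξ) => y) (fun (γ : Nat) => fun (w : Nat) => fun (ε : Vec Nat γ) => fun (h : forall (g : (fun (x : Type1) => x) Type0), g -> g) => h) ((fun (α : Nat) => α) 0) (vnil Nat))
  ~> (fun (u : forall (ψ : (fun (d : Type1) => d) Type0), ψ -> ψ) => u) (elimVec Nat (fun (τ : Nat) => fun (ζ : Vec Nat τ) => forall (β : Type0), β -> β) (fun (δ : Type0) => fun (a : δ) => a) (fun (ξ : Nat) => fun (y : Nat) => fun (γ : Vec Nat ξ) => fun (w : forall (ε : (fun (h : Type1) => h) Type0), ε -> ε) => w) ((fun (g : Nat) => g) 0) (vnil Nat))
  ~> elimVec Nat (fun (u : Nat) => fun (ψ : Vec Nat u) => forall (d : Type0), d -> d) (fun (τ : Type0) => fun (ζ : τ) => ζ) (fun (β : Nat) => fun (δ : Nat) => fun (a : Vec Nat β) => fun (ξ : forall (y : (fun (γ : Type1) => γ) Type0), y -> y) => ξ) ((fun (w : Nat) => w) 0) (vnil Nat)
  ~> fun (u : Type0) => fun (ψ : u) => ψ
inferred type:
  forall (u : Type0), u -> u


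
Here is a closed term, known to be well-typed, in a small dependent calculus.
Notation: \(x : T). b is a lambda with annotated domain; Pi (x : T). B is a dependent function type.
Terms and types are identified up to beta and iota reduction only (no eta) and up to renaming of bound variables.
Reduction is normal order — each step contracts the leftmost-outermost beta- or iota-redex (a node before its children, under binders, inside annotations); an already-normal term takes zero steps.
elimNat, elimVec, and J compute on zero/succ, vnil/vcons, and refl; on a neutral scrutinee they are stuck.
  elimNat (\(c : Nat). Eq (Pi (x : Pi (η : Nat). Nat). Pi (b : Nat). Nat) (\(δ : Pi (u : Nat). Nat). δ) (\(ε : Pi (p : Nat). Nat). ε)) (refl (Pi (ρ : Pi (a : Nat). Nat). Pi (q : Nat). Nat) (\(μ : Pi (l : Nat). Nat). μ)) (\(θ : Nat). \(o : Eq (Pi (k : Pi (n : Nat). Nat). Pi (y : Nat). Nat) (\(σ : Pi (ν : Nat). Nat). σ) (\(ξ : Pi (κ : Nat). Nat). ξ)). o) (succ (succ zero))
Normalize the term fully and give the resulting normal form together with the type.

resulting normal form:
  refl (Pi (c : Pi (x : Nat). Nat). Pi (η : Nat). Nat) (\(b : Pi (δ : Nat). Nat). b)
the term's type:
  Eq (Pi (c : Pi (x : Nat). Nat). Pi (η : Nat). Nat) (\(b : Pi (δ : Nat). Nat). b) (\(u : Pi (ε : Nat). Nat). u)
observation: the first redex contracted is an elimNat iota-redex; the normal form is reached in 7 normal-order steps.


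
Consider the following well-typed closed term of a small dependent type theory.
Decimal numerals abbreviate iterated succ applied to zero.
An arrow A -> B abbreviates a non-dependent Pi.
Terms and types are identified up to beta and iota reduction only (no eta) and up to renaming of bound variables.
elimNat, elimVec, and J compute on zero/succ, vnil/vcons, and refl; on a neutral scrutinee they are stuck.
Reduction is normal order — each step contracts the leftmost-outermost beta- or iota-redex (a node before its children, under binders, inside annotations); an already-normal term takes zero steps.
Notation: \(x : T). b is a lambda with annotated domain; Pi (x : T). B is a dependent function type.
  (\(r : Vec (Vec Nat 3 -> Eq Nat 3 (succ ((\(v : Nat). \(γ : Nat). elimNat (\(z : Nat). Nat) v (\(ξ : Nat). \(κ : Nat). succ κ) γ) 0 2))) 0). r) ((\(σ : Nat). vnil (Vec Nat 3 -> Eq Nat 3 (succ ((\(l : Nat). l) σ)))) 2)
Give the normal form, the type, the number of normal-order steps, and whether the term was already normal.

resulting normal form:
  vnil (Vec Nat 3 -> Eq Nat 3 3)
the term's type:
  Vec (Vec Nat 3 -> Eq Nat 3 3) 0
steps to reach normal form (normal order): 3
started in normal form: no
first contracted redex: a beta-redex


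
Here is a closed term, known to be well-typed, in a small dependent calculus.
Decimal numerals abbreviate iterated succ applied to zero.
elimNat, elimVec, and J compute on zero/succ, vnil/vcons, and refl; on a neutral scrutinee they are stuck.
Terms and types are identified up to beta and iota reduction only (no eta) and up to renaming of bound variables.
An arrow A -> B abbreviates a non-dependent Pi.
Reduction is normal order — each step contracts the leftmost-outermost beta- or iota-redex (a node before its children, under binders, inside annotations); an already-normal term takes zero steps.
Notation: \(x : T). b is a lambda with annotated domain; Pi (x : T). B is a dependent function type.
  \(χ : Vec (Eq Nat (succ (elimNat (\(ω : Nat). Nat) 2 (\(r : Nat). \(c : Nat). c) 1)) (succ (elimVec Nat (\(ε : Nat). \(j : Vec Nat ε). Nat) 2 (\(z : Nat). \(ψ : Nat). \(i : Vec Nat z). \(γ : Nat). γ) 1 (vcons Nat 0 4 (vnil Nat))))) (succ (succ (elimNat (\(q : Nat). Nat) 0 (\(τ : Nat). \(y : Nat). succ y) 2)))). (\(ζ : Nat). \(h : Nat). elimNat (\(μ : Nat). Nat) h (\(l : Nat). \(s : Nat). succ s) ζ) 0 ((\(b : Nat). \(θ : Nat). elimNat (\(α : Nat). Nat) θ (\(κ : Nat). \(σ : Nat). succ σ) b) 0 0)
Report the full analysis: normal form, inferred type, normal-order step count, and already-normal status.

resulting normal form:
  \(χ : Vec (Eq Nat 3 3) 4). 0
type:
  Vec (Eq Nat 3 3) 4 -> Nat
reduction steps (normal order): 23
term was already normal: no
first redex: an elimNat iota-redex
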